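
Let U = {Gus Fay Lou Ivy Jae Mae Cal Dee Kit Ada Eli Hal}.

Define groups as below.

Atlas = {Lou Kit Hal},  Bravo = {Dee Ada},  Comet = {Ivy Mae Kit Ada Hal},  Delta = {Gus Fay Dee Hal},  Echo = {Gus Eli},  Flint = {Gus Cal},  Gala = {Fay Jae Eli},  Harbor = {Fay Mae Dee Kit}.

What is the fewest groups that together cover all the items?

Atlas and Comet and Flint and Gala and Harbor together: Atlas ∪ Comet ∪ Flint ∪ Gala ∪ Harbor = {Gus, Fay, Lou, Ivy, Jae, Mae, Cal, Dee, Kit, Ada, Eli, Hal} — every item is covered.
No 4 of the 8 groups cover everything (all 70 combinations miss at least one item), so 5 is optimal.

5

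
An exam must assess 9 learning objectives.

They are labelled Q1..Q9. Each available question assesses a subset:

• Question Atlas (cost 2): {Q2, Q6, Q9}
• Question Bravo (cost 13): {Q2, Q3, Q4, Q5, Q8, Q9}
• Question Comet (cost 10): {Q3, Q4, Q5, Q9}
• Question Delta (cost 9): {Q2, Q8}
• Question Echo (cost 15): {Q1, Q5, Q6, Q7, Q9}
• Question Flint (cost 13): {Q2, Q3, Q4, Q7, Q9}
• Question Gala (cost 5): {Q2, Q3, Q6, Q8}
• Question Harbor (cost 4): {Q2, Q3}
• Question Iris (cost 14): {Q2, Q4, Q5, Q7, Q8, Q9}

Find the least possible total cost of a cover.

28

Bravo, Echo together cover every objective (Bravo ∪ Echo = {Q1, Q2, Q3, Q4, Q5, Q6, Q7, Q8, Q9}); total cost 13 + 15 = 28.
The greedy pick Atlas, Gala, Iris, Echo costs 36; no covering selection beats 28.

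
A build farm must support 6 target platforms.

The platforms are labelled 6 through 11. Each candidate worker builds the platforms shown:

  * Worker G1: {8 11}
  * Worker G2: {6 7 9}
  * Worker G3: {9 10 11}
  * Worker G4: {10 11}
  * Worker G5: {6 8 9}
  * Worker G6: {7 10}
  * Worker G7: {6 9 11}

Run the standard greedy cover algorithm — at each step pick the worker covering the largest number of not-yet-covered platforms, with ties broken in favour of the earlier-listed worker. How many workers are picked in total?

3

Greedy: pick G2 (covers 3 new) → pick G1 (covers 2 new) → pick G3 (covers 1 new). Total picks: 3.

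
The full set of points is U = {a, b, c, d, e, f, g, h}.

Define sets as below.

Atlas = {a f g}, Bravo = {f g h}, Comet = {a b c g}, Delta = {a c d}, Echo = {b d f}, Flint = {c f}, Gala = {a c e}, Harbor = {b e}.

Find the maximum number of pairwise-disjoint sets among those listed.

Bravo, Delta, Harbor are pairwise disjoint (Bravo={f,g,h}; Delta={a,c,d}; Harbor={b,e}).
Every remaining set overlaps one of these, and no 4 of the listed sets are pairwise disjoint, so 3 is the maximum.

3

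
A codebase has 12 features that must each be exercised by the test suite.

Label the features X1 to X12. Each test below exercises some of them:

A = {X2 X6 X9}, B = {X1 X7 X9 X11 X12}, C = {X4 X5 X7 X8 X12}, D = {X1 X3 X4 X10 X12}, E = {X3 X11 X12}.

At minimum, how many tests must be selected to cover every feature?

4

A and C and D and E together: A ∪ C ∪ D ∪ E = {X1, X2, X3, X4, X5, X6, X7, X8, X9, X10, X11, X12} — every feature is covered.
Only C contains X5, so C is forced; the remaining 7 features need at least 3 more tests (each remaining test adds at most 3) — so at least 4 tests are needed, and 4 is optimal.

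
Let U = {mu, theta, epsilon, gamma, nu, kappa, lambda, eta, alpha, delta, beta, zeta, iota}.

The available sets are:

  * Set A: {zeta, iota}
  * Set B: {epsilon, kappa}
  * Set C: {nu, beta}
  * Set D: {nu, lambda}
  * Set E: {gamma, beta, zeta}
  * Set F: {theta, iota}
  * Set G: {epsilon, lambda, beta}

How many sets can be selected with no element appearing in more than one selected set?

B, D, E, F are pairwise disjoint (B={epsilon,kappa}; D={nu,lambda}; E={gamma,beta,zeta}; F={theta,iota}).
Every remaining set overlaps one of these, and no 5 of the listed sets are pairwise disjoint, so 4 is the maximum.

4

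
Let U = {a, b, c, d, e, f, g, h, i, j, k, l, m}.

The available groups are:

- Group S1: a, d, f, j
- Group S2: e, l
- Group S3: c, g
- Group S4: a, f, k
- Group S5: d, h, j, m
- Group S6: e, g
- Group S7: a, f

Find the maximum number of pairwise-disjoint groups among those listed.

S2, S3, S5, S7 are pairwise disjoint (S2={e,l}; S3={c,g}; S5={d,h,j,m}; S7={a,f}).
Every remaining group overlaps one of these, and no 5 of the listed groups are pairwise disjoint, so 4 is the maximum.

4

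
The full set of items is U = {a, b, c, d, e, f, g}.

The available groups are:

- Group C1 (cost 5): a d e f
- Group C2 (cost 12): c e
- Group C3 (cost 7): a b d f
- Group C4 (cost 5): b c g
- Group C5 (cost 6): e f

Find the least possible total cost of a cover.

10

C1, C4 together cover every item (C1 ∪ C4 = {a, b, c, d, e, f, g}); total cost 5 + 5 = 10.
No covering selection has total cost below 10.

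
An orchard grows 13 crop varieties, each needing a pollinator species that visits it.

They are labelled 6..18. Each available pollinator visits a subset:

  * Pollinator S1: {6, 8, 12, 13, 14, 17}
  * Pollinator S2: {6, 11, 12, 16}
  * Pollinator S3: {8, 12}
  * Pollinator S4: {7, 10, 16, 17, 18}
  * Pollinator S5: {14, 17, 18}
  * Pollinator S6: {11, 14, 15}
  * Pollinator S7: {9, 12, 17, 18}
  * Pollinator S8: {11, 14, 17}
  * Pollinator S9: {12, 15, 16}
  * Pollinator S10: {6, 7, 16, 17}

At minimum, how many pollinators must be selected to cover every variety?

4

S1 and S4 and S6 and S7 together: S1 ∪ S4 ∪ S6 ∪ S7 = {6, 7, 8, 9, 10, 11, 12, 13, 14, 15, 16, 17, 18} — every variety is covered.
Only S7 contains 9, so S7 is forced; the remaining 9 varieties need at least 3 more pollinators (each remaining pollinator adds at most 4) — so at least 4 pollinators are needed, and 4 is optimal.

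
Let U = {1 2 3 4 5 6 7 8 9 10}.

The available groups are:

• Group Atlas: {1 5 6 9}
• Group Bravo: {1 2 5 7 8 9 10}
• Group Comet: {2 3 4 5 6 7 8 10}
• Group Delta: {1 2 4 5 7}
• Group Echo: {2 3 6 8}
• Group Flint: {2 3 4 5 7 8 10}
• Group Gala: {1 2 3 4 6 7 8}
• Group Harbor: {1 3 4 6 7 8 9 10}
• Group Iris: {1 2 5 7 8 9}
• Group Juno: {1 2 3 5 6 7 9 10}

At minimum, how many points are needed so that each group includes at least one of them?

The 2 points {5, 8} hit every group.
No single point lies in every group, so at least 2 are needed and 2 is optimal.

2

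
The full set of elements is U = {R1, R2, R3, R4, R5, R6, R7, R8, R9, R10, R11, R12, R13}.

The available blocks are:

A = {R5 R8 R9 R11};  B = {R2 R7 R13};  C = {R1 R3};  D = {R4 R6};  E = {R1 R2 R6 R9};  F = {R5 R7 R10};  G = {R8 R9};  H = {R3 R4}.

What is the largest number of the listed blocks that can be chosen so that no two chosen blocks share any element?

4

C, D, F, G are pairwise disjoint (C={R1,R3}; D={R4,R6}; F={R5,R7,R10}; G={R8,R9}).
Every remaining block overlaps one of these, and no 5 of the listed blocks are pairwise disjoint, so 4 is the maximum.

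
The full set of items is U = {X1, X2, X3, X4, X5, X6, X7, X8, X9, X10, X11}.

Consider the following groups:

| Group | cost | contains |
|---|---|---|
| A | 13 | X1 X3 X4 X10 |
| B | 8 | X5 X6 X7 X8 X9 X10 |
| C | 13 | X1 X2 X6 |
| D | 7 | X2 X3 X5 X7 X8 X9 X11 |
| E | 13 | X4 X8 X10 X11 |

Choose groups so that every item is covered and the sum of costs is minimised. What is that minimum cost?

A, B, D together cover every item (A ∪ B ∪ D = {X1, X2, X3, X4, X5, X6, X7, X8, X9, X10, X11}); total cost 13 + 8 + 7 = 28.
No covering selection has total cost below 28.

28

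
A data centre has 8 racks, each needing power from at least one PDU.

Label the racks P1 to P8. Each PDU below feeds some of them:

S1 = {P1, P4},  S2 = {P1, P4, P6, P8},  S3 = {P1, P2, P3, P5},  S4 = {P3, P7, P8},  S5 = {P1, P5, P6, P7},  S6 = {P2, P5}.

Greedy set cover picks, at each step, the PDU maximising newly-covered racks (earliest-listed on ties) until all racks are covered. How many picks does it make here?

3

Greedy: pick S2 (covers 4 new) → pick S3 (covers 3 new) → pick S4 (covers 1 new). Total picks: 3.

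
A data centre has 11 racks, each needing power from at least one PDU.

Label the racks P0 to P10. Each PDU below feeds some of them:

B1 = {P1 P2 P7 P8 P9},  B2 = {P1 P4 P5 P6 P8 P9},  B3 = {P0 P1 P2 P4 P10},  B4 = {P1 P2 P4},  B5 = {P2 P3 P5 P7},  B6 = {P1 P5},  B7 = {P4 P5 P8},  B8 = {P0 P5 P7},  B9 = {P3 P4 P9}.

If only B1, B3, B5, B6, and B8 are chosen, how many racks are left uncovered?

Union of B1, B3, B5, B6, B8 = {P0, P1, P2, P3, P4, P5, P7, P8, P9, P10}.
Not covered: P6 — 1 rack.

1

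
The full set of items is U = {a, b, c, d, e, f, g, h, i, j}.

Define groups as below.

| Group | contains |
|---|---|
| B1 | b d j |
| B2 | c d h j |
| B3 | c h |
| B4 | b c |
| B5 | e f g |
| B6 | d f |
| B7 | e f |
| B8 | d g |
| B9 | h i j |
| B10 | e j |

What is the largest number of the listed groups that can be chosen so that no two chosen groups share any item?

4

B4, B7, B8, B9 are pairwise disjoint (B4={b,c}; B7={e,f}; B8={d,g}; B9={h,i,j}).
Every remaining group overlaps one of these, and no 5 of the listed groups are pairwise disjoint, so 4 is the maximum.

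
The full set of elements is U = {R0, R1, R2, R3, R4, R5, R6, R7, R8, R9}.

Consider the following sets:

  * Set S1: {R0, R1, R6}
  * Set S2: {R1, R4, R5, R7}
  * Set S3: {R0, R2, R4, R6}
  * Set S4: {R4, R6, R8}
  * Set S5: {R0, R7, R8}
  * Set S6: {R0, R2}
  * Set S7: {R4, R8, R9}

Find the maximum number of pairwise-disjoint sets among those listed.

2

S6, S7 are pairwise disjoint (S6={R0,R2}; S7={R4,R8,R9}).
Every remaining set overlaps one of these, and no 3 of the listed sets are pairwise disjoint, so 2 is the maximum.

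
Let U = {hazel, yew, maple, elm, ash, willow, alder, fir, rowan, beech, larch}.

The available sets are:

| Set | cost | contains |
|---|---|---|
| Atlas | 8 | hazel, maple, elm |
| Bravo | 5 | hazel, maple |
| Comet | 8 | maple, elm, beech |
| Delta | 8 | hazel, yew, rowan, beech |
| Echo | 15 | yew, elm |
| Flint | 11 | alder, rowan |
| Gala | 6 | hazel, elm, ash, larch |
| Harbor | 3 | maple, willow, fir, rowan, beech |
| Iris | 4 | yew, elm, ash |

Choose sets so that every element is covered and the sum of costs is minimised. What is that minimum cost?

24

Flint, Gala, Harbor, Iris together cover every element (Flint ∪ Gala ∪ Harbor ∪ Iris = {hazel, yew, maple, elm, ash, willow, alder, fir, rowan, beech, larch}); total cost 11 + 6 + 3 + 4 = 24.
No covering selection has total cost below 24.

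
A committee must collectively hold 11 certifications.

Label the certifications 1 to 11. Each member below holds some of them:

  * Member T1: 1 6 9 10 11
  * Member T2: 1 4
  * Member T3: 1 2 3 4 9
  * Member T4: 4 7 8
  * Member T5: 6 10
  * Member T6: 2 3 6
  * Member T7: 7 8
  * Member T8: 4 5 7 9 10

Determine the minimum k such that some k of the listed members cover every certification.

T1 and T4 and T6 and T8 together: T1 ∪ T4 ∪ T6 ∪ T8 = {1, 2, 3, 4, 5, 6, 7, 8, 9, 10, 11} — every certification is covered.
No 3 of the 8 members cover everything (all 56 combinations miss at least one certification), so 4 is optimal.

4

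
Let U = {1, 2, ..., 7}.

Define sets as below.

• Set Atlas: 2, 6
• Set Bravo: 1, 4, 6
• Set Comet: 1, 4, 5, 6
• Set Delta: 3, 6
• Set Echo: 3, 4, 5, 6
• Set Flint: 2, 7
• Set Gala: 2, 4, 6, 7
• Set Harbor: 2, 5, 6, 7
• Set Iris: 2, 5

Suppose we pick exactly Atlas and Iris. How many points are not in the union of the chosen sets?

4

Union of Atlas, Iris = {2, 5, 6}.
Not covered: 1, 3, 4, 7 — 4 points.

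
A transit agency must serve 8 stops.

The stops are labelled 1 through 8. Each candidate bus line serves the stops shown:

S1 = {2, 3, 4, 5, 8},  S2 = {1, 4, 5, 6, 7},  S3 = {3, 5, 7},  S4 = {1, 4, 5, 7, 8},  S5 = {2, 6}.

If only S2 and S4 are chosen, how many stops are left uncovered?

Union of S2, S4 = {1, 4, 5, 6, 7, 8}.
Not covered: 2, 3 — 2 stops.

2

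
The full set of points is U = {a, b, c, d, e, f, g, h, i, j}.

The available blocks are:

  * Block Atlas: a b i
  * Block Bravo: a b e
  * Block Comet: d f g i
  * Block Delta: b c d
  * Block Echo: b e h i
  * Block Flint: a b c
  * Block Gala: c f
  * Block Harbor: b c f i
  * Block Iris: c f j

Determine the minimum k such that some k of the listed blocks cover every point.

Bravo and Comet and Echo and Iris together: Bravo ∪ Comet ∪ Echo ∪ Iris = {a, b, c, d, e, f, g, h, i, j} — every point is covered.
No 3 of the 9 blocks cover everything (all 84 combinations miss at least one point), so 4 is optimal.

4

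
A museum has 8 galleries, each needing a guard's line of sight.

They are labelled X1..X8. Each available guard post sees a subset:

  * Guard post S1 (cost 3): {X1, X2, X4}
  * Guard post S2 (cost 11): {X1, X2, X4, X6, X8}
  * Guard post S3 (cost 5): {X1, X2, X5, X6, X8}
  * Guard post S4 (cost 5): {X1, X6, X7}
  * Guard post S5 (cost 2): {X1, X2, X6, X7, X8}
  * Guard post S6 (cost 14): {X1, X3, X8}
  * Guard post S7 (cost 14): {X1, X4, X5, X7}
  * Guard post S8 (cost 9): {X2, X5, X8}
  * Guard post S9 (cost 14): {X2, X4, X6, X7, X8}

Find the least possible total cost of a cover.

S1, S3, S5, S6 together cover every gallery (S1 ∪ S3 ∪ S5 ∪ S6 = {X1, X2, X3, X4, X5, X6, X7, X8}); total cost 3 + 5 + 2 + 14 = 24.
No covering selection has total cost below 24.

24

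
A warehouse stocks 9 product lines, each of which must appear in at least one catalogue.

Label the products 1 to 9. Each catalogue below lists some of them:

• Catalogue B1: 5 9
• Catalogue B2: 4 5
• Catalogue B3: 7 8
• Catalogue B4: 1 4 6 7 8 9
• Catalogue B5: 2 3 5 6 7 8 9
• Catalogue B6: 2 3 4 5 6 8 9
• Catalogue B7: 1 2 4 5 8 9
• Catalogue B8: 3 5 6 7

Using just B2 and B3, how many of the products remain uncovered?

5

Union of B2, B3 = {4, 5, 7, 8}.
Not covered: 1, 2, 3, 6, 9 — 5 products.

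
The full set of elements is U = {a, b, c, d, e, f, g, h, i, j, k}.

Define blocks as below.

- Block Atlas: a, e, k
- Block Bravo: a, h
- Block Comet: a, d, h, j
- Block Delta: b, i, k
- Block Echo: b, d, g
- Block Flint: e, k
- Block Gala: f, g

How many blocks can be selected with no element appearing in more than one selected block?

3

Comet, Delta, Gala are pairwise disjoint (Comet={a,d,h,j}; Delta={b,i,k}; Gala={f,g}).
Every remaining block overlaps one of these, and no 4 of the listed blocks are pairwise disjoint, so 3 is the maximum.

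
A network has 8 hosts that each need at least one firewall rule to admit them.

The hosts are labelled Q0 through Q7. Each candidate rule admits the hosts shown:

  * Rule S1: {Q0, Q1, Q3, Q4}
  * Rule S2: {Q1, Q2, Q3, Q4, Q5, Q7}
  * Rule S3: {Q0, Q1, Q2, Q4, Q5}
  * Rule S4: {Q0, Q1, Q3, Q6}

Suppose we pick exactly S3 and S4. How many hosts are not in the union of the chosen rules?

Union of S3, S4 = {Q0, Q1, Q2, Q3, Q4, Q5, Q6}.
Not covered: Q7 — 1 host.

1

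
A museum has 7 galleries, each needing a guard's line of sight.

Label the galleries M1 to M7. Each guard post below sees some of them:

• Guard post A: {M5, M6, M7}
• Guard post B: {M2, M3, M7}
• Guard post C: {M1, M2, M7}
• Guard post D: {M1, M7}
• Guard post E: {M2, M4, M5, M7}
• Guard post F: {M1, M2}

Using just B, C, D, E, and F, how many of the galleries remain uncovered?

Union of B, C, D, E, F = {M1, M2, M3, M4, M5, M7}.
Not covered: M6 — 1 gallery.

1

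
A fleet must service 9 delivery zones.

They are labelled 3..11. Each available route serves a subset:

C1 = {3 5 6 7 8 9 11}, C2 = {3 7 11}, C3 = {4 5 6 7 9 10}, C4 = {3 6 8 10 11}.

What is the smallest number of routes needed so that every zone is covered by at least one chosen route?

2

C3 and C4 together: C3 ∪ C4 = {3, 4, 5, 6, 7, 8, 9, 10, 11} — every zone is covered.
No single route has all 9 zones (the largest, C1, has 7), so 2 is optimal.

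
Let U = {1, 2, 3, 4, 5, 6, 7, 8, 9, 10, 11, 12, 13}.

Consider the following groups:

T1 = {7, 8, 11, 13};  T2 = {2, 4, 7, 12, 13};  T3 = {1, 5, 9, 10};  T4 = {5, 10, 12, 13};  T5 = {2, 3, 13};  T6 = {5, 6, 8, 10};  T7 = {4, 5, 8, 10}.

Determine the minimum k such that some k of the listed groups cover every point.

5

T1, T2, T3, T5, and T6 cover everything between them: the union {1, 2, 3, 4, 5, 6, 7, 8, 9, 10, 11, 12, 13} is all of U.
No 4 of the 7 groups cover everything (all 35 combinations miss at least one point), so 5 is optimal.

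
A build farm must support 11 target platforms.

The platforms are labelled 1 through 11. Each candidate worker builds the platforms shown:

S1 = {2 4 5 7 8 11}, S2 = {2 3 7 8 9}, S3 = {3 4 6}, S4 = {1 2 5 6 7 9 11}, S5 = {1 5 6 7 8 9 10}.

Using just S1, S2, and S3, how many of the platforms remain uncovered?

2

Union of S1, S2, S3 = {2, 3, 4, 5, 6, 7, 8, 9, 11}.
Not covered: 1, 10 — 2 platforms.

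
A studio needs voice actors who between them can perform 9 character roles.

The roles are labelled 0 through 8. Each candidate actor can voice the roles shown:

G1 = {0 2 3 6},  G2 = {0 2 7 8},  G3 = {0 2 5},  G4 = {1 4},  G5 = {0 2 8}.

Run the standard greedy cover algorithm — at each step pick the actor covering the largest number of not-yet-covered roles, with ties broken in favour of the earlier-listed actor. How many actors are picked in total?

Greedy: pick G1 (covers 4 new) → pick G2 (covers 2 new) → pick G4 (covers 2 new) → pick G3 (covers 1 new). Total picks: 4.

4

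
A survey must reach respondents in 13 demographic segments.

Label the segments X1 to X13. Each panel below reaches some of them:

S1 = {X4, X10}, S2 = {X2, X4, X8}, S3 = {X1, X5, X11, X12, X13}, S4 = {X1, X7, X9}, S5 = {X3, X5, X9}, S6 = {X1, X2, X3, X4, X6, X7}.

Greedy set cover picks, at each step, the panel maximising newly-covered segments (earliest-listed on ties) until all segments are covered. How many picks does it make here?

5

Greedy: pick S6 (covers 6 new) → pick S3 (covers 4 new) → pick S1 (covers 1 new) → pick S2 (covers 1 new) → pick S4 (covers 1 new). Total picks: 5.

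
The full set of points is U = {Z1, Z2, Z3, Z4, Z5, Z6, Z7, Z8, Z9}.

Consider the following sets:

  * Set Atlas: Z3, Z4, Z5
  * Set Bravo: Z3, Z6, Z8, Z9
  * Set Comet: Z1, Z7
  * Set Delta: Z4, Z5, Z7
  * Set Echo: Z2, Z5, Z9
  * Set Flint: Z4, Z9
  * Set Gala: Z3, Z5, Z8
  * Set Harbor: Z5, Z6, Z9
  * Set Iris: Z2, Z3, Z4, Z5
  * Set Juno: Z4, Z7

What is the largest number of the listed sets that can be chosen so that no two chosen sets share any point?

3

Comet, Flint, Gala are pairwise disjoint (Comet={Z1,Z7}; Flint={Z4,Z9}; Gala={Z3,Z5,Z8}).
Every remaining set overlaps one of these, and no 4 of the listed sets are pairwise disjoint, so 3 is the maximum.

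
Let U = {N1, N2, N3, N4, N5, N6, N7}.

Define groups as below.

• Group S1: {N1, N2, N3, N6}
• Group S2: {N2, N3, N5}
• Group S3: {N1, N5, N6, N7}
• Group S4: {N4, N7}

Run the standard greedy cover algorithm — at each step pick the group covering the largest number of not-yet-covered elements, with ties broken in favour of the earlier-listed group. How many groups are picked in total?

3

Greedy: pick S1 (covers 4 new) → pick S3 (covers 2 new) → pick S4 (covers 1 new). Total picks: 3.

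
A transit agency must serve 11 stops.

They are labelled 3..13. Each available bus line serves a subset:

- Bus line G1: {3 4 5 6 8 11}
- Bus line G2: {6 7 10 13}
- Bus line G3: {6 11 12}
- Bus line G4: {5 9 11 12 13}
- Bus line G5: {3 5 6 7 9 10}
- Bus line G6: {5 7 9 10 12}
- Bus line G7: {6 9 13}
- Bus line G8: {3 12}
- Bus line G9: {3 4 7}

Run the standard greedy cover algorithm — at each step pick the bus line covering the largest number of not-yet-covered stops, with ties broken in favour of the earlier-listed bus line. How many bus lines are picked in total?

Greedy: pick G1 (covers 6 new) → pick G6 (covers 4 new) → pick G2 (covers 1 new). Total picks: 3.

3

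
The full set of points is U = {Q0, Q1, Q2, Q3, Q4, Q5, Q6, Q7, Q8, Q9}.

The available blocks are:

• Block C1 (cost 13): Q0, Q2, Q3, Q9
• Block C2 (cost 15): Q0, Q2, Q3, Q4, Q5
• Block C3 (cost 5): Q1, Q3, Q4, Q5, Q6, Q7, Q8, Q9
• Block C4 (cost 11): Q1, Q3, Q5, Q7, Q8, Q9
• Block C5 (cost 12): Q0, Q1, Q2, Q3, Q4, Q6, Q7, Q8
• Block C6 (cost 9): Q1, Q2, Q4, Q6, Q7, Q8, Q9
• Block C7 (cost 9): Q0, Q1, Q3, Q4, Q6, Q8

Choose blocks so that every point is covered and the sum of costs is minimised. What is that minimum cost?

17

C3, C5 together cover every point (C3 ∪ C5 = {Q0, Q1, Q2, Q3, Q4, Q5, Q6, Q7, Q8, Q9}); total cost 5 + 12 = 17.
No covering selection has total cost below 17.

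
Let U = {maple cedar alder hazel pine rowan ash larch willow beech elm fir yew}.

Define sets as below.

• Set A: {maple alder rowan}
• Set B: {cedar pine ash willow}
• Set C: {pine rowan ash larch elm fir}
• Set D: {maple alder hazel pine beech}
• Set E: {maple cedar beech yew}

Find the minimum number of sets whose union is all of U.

4

Take {B, C, D, E}. Their union is {maple, cedar, alder, hazel, pine, rowan, ash, larch, willow, beech, elm, fir, yew}, which is all 13 elements.
Only B contains willow, so B is forced; the remaining 9 elements need at least 3 more sets (each remaining set adds at most 4) — so at least 4 sets are needed, and 4 is optimal.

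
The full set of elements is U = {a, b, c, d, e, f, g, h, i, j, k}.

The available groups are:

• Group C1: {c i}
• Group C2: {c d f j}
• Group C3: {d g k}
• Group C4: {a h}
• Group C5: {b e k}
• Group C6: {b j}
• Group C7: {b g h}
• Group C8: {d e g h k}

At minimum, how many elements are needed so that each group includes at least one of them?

T = {a, b, c, g} meets every group (each contains at least one member of T), and |T| = 4.
The groups C1, C3, C4, C6 are pairwise disjoint, so any hitting set needs a separate element for each — at least 4. Hence 4 is optimal.

4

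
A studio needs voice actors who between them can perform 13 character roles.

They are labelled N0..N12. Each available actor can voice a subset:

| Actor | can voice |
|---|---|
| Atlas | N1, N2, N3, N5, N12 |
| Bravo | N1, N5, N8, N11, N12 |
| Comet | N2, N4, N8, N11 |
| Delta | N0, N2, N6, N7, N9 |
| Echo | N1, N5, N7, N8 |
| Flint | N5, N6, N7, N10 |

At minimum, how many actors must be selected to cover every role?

Atlas and Comet and Delta and Flint together: Atlas ∪ Comet ∪ Delta ∪ Flint = {N0, N1, N2, N3, N4, N5, N6, N7, N8, N9, N10, N11, N12} — every role is covered.
Only Comet contains N4, so Comet is forced; the remaining 9 roles need at least 3 more actors (each remaining actor adds at most 4) — so at least 4 actors are needed, and 4 is optimal.

4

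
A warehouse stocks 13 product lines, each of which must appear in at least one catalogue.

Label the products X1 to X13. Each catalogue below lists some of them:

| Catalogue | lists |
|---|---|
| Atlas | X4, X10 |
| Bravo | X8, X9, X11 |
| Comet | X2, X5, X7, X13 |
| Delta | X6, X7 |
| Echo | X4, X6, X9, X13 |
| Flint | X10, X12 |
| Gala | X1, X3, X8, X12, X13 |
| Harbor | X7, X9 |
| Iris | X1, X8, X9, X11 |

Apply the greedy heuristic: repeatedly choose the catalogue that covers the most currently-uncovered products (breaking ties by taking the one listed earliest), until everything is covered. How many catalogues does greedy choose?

5

Greedy: pick Gala (covers 5 new) → pick Comet (covers 3 new) → pick Echo (covers 3 new) → pick Atlas (covers 1 new) → pick Bravo (covers 1 new). Total picks: 5.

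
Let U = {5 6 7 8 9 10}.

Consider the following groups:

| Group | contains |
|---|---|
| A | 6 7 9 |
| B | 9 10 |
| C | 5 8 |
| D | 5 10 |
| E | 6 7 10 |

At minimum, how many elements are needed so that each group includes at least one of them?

H = {6, 8, 10} meets every group (each contains at least one member of H), and |H| = 3.
No choice of 2 elements meets every group, so 3 is the minimum.

3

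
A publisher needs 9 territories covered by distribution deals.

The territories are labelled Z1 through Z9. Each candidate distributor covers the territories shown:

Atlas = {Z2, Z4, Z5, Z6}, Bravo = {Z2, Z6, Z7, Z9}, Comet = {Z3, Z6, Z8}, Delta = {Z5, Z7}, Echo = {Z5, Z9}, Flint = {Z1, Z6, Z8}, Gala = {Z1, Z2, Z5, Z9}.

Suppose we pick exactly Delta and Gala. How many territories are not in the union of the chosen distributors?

4

Union of Delta, Gala = {Z1, Z2, Z5, Z7, Z9}.
Not covered: Z3, Z4, Z6, Z8 — 4 territories.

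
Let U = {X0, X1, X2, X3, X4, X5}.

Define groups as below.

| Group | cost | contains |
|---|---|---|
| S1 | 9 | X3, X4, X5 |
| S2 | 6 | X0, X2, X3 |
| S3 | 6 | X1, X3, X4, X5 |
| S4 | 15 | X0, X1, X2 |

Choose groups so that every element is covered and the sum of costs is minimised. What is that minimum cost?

S2, S3 together cover every element (S2 ∪ S3 = {X0, X1, X2, X3, X4, X5}); total cost 6 + 6 = 12.
No covering selection has total cost below 12.

12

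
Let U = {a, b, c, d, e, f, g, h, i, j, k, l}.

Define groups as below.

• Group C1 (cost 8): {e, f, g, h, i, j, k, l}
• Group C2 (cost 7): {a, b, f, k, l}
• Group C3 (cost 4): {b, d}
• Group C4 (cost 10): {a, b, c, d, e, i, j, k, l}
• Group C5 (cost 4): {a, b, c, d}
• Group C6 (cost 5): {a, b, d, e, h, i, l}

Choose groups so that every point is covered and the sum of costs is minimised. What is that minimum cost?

C1, C5 together cover every point (C1 ∪ C5 = {a, b, c, d, e, f, g, h, i, j, k, l}); total cost 8 + 4 = 12.
The greedy pick C6, C1, C5 costs 17; no covering selection beats 12.

12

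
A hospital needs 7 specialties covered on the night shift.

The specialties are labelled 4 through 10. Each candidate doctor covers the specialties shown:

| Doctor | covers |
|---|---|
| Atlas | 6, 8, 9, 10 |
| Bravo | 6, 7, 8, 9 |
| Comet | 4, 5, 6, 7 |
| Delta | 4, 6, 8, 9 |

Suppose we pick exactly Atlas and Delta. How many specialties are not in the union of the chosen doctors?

Union of Atlas, Delta = {4, 6, 8, 9, 10}.
Not covered: 5, 7 — 2 specialties.

2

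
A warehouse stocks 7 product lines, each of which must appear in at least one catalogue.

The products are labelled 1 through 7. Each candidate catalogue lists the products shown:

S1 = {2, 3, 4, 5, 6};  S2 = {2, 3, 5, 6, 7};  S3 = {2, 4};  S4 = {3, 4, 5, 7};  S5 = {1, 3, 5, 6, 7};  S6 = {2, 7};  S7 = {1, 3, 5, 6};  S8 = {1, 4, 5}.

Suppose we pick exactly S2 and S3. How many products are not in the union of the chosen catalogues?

Union of S2, S3 = {2, 3, 4, 5, 6, 7}.
Not covered: 1 — 1 product.

1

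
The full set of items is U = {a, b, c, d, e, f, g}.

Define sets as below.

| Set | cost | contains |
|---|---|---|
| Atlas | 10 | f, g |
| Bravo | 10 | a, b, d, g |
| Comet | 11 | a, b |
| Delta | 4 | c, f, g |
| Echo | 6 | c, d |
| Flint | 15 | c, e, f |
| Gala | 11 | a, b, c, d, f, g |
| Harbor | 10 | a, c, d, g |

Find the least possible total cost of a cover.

25

Bravo, Flint together cover every item (Bravo ∪ Flint = {a, b, c, d, e, f, g}); total cost 10 + 15 = 25.
The greedy pick Delta, Bravo, Flint costs 29; no covering selection beats 25.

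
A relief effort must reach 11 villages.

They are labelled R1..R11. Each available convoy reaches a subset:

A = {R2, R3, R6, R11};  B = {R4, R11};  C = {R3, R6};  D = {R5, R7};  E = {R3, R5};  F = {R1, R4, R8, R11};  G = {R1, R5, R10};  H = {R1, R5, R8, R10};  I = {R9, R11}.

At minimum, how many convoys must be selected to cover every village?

Take {A, D, F, G, I}. Their union is {R1, R2, R3, R4, R5, R6, R7, R8, R9, R10, R11}, which is all 11 villages.
No 4 of the 9 convoys cover everything (all 126 combinations miss at least one village), so 5 is optimal.

5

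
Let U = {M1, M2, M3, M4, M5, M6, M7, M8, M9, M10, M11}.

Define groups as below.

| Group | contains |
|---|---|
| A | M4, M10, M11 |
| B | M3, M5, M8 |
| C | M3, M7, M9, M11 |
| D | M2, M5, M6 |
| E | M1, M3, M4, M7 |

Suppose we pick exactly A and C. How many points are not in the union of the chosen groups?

5

Union of A, C = {M3, M4, M7, M9, M10, M11}.
Not covered: M1, M2, M5, M6, M8 — 5 points.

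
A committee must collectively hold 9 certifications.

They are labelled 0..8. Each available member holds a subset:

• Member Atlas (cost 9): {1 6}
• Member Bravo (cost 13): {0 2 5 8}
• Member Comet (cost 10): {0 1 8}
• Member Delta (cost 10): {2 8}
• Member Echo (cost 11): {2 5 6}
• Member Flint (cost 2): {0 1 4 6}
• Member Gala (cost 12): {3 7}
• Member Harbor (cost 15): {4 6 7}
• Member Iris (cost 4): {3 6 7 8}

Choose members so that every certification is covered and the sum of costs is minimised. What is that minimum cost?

Echo, Flint, Iris together cover every certification (Echo ∪ Flint ∪ Iris = {0, 1, 2, 3, 4, 5, 6, 7, 8}); total cost 11 + 2 + 4 = 17.
No covering selection has total cost below 17.

17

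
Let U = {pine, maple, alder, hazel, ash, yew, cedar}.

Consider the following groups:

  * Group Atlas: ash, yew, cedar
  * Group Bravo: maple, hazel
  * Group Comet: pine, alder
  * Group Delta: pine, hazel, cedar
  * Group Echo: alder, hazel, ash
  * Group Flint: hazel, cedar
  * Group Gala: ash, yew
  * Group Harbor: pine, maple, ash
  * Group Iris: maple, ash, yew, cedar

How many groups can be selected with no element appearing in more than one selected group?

3

Atlas, Bravo, Comet are pairwise disjoint (Atlas={ash,yew,cedar}; Bravo={maple,hazel}; Comet={pine,alder}).
Every remaining group overlaps one of these, and no 4 of the listed groups are pairwise disjoint, so 3 is the maximum.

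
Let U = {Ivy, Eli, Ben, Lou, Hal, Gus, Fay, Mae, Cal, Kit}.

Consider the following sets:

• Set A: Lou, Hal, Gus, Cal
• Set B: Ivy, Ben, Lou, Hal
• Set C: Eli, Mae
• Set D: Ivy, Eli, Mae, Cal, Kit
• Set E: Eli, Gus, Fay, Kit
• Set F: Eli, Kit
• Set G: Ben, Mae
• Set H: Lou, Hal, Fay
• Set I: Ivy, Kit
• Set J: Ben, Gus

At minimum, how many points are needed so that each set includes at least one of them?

T = {Eli, Ben, Lou, Kit} meets every set (each contains at least one member of T), and |T| = 4.
The sets C, H, I, J are pairwise disjoint, so any hitting set needs a separate point for each — at least 4. Hence 4 is optimal.

4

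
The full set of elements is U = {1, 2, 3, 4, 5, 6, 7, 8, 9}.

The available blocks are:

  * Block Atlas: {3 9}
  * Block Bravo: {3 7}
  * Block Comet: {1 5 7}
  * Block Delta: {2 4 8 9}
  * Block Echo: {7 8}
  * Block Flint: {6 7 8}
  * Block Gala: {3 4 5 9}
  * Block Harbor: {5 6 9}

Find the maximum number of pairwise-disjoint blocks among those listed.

2

Atlas, Comet are pairwise disjoint (Atlas={3,9}; Comet={1,5,7}).
Every remaining block overlaps one of these, and no 3 of the listed blocks are pairwise disjoint, so 2 is the maximum.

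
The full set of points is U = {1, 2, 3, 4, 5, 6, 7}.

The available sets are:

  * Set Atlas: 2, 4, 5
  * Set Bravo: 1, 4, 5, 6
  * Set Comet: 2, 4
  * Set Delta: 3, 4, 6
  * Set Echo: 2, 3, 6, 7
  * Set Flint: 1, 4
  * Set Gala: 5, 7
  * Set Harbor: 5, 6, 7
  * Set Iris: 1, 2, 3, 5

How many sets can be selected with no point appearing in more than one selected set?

2

Comet, Harbor are pairwise disjoint (Comet={2,4}; Harbor={5,6,7}).
Every remaining set overlaps one of these, and no 3 of the listed sets are pairwise disjoint, so 2 is the maximum.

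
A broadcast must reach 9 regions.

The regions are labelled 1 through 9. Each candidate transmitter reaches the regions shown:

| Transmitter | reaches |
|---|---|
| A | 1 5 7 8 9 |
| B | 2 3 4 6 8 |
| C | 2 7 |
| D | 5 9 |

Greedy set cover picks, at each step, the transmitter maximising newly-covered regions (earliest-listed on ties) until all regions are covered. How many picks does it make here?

Greedy: pick A (covers 5 new) → pick B (covers 4 new). Total picks: 2.

2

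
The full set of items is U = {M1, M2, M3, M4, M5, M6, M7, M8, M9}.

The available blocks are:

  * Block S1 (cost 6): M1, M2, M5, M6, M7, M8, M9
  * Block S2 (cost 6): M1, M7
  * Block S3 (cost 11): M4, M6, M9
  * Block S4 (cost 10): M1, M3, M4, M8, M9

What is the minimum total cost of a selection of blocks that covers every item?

16

S1, S4 together cover every item (S1 ∪ S4 = {M1, M2, M3, M4, M5, M6, M7, M8, M9}); total cost 6 + 10 = 16.
No covering selection has total cost below 16.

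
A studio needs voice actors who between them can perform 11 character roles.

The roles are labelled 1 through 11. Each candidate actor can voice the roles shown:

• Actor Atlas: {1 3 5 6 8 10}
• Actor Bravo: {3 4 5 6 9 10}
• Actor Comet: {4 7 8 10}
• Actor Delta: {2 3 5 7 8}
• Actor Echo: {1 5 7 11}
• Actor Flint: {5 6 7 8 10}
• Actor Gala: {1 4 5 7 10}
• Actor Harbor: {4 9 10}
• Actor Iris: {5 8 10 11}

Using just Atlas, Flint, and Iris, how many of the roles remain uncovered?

3

Union of Atlas, Flint, Iris = {1, 3, 5, 6, 7, 8, 10, 11}.
Not covered: 2, 4, 9 — 3 roles.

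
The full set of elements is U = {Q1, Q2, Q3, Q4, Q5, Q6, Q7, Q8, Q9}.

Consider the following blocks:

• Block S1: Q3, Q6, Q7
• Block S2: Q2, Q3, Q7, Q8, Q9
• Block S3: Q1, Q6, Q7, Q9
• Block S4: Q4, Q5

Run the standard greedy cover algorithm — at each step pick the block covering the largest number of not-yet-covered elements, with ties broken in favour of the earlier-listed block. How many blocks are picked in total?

3

Greedy: pick S2 (covers 5 new) → pick S3 (covers 2 new) → pick S4 (covers 2 new). Total picks: 3.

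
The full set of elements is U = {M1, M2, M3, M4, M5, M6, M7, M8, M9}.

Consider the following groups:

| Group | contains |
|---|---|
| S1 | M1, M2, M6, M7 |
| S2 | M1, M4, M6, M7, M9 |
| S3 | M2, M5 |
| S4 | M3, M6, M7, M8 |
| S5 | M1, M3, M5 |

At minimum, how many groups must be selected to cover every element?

S2 and S3 and S4 together: S2 ∪ S3 ∪ S4 = {M1, M2, M3, M4, M5, M6, M7, M8, M9} — every element is covered.
Only S2 contains M4, so S2 is forced; the remaining 4 elements need at least 2 more groups (each remaining group adds at most 2) — so at least 3 groups are needed, and 3 is optimal.

3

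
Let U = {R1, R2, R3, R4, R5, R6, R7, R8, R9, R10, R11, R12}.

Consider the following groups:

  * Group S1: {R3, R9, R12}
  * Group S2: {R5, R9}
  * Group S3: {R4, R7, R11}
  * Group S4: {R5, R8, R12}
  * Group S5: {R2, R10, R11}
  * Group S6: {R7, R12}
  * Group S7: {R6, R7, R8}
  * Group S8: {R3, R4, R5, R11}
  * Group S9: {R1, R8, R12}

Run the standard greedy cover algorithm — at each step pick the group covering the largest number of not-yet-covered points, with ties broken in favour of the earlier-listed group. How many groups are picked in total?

5

Greedy: pick S8 (covers 4 new) → pick S7 (covers 3 new) → pick S1 (covers 2 new) → pick S5 (covers 2 new) → pick S9 (covers 1 new). Total picks: 5.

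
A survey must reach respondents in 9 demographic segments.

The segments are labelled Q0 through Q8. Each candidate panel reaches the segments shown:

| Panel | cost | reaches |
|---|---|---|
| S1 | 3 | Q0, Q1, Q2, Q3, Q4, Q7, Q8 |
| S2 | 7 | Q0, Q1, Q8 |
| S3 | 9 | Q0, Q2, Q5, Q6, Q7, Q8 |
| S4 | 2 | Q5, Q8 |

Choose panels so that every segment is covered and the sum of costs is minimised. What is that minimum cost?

12

S1, S3 together cover every segment (S1 ∪ S3 = {Q0, Q1, Q2, Q3, Q4, Q5, Q6, Q7, Q8}); total cost 3 + 9 = 12.
The greedy pick S1, S4, S3 costs 14; no covering selection beats 12.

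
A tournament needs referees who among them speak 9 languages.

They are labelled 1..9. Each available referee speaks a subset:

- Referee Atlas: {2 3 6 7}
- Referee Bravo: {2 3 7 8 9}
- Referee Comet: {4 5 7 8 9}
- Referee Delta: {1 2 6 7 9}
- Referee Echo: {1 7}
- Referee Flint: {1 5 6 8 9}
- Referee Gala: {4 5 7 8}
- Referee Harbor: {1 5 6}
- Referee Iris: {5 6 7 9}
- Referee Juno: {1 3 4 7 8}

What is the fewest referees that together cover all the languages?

3

Delta and Flint and Juno together: Delta ∪ Flint ∪ Juno = {1, 2, 3, 4, 5, 6, 7, 8, 9} — every language is covered.
No 2 of the 10 referees cover everything (all 45 combinations miss at least one language), so 3 is optimal.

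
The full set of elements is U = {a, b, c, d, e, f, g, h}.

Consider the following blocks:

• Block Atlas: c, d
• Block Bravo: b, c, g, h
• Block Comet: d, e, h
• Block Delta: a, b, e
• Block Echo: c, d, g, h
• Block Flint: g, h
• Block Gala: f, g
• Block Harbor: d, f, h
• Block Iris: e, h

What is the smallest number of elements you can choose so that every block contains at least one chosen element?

Take T = {d, e, g}. Each listed block contains at least one of these, so T is a hitting set of size 3.
The blocks Atlas, Delta, Gala are pairwise disjoint, so any hitting set needs a separate element for each — at least 3. Hence 3 is optimal.

3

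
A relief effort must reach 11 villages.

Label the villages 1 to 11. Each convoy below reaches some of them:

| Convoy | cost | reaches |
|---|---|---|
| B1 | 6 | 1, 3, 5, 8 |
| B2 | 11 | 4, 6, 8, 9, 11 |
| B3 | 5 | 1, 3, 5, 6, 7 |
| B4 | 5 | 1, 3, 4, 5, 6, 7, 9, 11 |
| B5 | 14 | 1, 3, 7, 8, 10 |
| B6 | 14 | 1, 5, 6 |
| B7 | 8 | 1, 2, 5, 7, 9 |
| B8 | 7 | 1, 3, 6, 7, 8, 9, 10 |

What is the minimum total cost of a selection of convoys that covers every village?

20

B4, B7, B8 together cover every village (B4 ∪ B7 ∪ B8 = {1, 2, 3, 4, 5, 6, 7, 8, 9, 10, 11}); total cost 5 + 8 + 7 = 20.
No covering selection has total cost below 20.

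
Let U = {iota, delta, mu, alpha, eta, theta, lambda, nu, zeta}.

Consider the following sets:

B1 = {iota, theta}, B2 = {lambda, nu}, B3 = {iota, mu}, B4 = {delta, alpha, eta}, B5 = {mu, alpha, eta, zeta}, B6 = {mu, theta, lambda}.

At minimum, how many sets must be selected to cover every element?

4

B1, B2, B4, and B5 cover everything between them: the union {iota, delta, mu, alpha, eta, theta, lambda, nu, zeta} is all of U.
Only B5 contains zeta, so B5 is forced; the remaining 5 elements need at least 3 more sets (each remaining set adds at most 2) — so at least 4 sets are needed, and 4 is optimal.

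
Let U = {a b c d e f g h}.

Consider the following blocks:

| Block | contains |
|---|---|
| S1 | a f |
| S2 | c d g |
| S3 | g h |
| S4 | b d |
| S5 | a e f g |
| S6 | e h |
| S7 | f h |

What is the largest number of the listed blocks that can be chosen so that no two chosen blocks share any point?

S1, S4, S6 are pairwise disjoint (S1={a,f}; S4={b,d}; S6={e,h}).
Every remaining block overlaps one of these, and no 4 of the listed blocks are pairwise disjoint, so 3 is the maximum.

3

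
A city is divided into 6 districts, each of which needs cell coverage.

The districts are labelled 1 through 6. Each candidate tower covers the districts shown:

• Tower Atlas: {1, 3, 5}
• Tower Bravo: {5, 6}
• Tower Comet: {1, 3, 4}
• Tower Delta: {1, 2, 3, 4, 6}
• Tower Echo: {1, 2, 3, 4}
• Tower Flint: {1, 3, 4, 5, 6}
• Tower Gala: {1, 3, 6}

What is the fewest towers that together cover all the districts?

Take {Bravo, Echo}. Their union is {1, 2, 3, 4, 5, 6}, which is all 6 districts.
No single tower has all 6 districts (the largest, Delta, has 5), so 2 is optimal.

2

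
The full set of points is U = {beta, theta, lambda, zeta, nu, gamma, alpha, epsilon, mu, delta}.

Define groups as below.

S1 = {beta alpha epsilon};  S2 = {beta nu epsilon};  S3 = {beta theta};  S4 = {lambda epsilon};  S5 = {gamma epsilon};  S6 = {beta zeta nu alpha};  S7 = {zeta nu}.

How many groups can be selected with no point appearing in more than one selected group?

3

S3, S4, S7 are pairwise disjoint (S3={beta,theta}; S4={lambda,epsilon}; S7={zeta,nu}).
Every remaining group overlaps one of these, and no 4 of the listed groups are pairwise disjoint, so 3 is the maximum.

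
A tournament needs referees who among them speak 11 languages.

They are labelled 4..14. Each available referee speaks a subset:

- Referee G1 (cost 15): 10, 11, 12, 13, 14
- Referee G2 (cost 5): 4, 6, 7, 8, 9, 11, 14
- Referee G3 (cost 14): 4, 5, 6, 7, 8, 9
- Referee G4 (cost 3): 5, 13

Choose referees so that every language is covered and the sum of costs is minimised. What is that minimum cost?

G1, G2, G4 together cover every language (G1 ∪ G2 ∪ G4 = {4, 5, 6, 7, 8, 9, 10, 11, 12, 13, 14}); total cost 15 + 5 + 3 = 23.
No covering selection has total cost below 23.

23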